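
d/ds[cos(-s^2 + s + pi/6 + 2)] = (2*s - 1)*sin(-s^2 + s + pi/6 + 2)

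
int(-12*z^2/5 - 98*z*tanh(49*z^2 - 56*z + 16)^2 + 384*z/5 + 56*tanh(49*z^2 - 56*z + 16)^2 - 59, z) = -(4*z - 7)*(z^2 + 15*z + 30)/5 + tanh((7*z - 4)^2) + C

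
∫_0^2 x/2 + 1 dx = 3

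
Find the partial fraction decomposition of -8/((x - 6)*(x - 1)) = 8/(5*(x - 1)) - 8/(5*(x - 6))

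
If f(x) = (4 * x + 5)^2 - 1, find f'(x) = 32*x + 40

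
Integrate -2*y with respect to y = -y^2 + C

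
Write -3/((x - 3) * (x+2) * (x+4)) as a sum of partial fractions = -3/(14*(x + 4)) + 3/(10*(x + 2)) - 3/(35*(x - 3))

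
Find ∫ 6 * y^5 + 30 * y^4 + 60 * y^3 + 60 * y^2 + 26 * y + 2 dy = y^6 + 6*y^5 + 15*y^4 + 20*y^3 + 13*y^2 + 2*y + C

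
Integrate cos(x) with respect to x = sin(x) + C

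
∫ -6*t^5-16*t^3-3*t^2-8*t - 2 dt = -t^6 - 4*t^4 - t^3 - 4*t^2 - 2*t + C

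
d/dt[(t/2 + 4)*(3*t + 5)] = 3*t + 29/2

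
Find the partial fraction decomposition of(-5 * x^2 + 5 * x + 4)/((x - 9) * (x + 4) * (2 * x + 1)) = -1/(133*(2*x + 1)) - 96/(91*(x + 4)) - 356/(247*(x - 9))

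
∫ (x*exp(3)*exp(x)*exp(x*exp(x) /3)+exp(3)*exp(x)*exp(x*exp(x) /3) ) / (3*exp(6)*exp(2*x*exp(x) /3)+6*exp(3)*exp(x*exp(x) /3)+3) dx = exp(x*exp(x)/3 + 3)/(exp(x*exp(x)/3 + 3) + 1) + C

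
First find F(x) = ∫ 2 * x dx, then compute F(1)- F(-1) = 0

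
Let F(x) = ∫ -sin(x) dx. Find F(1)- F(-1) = 0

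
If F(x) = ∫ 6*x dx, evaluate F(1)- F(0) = 3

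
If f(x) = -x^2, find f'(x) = -2*x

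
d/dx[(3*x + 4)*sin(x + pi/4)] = 3*x*cos(x + pi/4) + 3*sin(x + pi/4) + 4*cos(x + pi/4)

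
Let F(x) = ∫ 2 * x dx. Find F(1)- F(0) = 1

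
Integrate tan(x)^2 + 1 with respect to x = tan(x) + C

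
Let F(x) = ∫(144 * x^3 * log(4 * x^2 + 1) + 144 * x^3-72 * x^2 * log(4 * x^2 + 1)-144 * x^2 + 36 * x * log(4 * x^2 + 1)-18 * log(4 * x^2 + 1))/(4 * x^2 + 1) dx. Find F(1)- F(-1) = -36*log(5)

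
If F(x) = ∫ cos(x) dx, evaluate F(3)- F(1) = -sin(1) + sin(3)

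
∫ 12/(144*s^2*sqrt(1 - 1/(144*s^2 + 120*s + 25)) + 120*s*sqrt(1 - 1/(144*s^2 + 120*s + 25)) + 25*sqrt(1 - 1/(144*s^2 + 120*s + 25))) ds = asec(12*s + 5) + C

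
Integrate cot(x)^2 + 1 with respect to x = -cot(x) + C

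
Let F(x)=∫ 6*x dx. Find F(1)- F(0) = 3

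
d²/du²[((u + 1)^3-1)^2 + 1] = 30*u^4 + 120*u^3 + 180*u^2 + 108*u + 18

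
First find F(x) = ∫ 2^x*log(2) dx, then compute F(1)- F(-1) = 3/2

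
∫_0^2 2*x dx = 4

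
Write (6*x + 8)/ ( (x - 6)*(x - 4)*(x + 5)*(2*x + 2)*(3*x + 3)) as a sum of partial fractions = -1/(432*(x + 5)) + 433/(58800*(x + 1)) + 1/(420*(x + 1)^2) - 8/(675*(x - 4)) + 1/(147*(x - 6))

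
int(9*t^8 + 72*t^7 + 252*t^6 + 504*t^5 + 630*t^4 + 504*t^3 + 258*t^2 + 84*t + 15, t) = t^9 + 9*t^8 + 36*t^7 + 84*t^6 + 126*t^5 + 126*t^4 + 86*t^3 + 42*t^2 + 15*t + C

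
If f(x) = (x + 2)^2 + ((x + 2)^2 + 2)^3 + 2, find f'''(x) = 120*x^3 + 720*x^2 + 1584*x + 1248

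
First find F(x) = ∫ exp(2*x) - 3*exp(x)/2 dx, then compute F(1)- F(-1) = -3*E/2 - exp(-2)/2 + 3*exp(-1)/2 + exp(2)/2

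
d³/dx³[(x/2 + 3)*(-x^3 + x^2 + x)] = -12*x - 15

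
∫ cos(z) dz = sin(z) + C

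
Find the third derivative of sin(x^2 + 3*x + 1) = -8*x^3*cos(x^2 + 3*x + 1) - 36*x^2*cos(x^2 + 3*x + 1) - 12*x*sin(x^2 + 3*x + 1) - 54*x*cos(x^2 + 3*x + 1) - 18*sin(x^2 + 3*x + 1) - 27*cos(x^2 + 3*x + 1)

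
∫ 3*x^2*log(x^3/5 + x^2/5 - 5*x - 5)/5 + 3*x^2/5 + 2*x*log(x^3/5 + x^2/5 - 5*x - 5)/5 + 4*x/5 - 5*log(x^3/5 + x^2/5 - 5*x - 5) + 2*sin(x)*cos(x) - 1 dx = x^2/5 + 4*x + (x^3 + x^2 - 25*x - 25)*log(x^3/5 + x^2/5 - 5*x - 5)/5 + sin(x)^2 + C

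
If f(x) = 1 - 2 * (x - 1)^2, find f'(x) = 4 - 4*x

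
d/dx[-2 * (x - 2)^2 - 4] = 8 - 4*x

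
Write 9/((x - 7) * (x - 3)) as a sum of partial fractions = -9/(4*(x - 3)) + 9/(4*(x - 7))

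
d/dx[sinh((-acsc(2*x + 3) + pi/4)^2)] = -(4*acsc(2*x + 3) - pi)*cosh(acsc(2*x + 3)^2 - pi*acsc(2*x + 3)/2 + pi^2/16)/(4*x^2*sqrt(1 - 1/(4*x^2 + 12*x + 9)) + 12*x*sqrt(1 - 1/(4*x^2 + 12*x + 9)) + 9*sqrt(1 - 1/(4*x^2 + 12*x + 9)))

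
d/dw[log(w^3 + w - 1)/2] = (3*w^2 + 1)/(2*w^3 + 2*w - 2)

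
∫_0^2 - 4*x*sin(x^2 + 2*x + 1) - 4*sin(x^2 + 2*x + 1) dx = 2*cos(9) - 2*cos(1)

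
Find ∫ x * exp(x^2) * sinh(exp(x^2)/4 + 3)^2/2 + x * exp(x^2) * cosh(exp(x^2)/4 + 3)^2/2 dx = sinh(exp(x^2)/2 + 6)/2 + C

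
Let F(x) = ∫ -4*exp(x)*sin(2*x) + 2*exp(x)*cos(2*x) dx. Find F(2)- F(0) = 2*exp(2)*cos(4) - 2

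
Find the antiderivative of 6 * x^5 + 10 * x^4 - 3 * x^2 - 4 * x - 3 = x^6 + 2*x^5 - x^3 - 2*x^2 - 3*x + C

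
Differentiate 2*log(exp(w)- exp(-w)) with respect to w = (2*exp(2*w) + 2)/(exp(2*w) - 1)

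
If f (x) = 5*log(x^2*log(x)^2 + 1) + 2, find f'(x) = (10*x*log(x)^2 + 10*x*log(x))/(x^2*log(x)^2 + 1)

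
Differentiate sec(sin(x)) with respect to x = cos(x)*tan(sin(x))*sec(sin(x))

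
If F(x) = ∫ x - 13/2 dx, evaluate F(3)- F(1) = -9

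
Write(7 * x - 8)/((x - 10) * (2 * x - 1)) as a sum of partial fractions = 9/(19*(2*x - 1)) + 62/(19*(x - 10))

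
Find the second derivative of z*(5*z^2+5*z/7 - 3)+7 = 30*z + 10/7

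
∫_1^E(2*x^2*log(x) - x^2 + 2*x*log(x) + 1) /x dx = 4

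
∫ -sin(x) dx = cos(x) + C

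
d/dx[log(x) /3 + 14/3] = 1/(3*x)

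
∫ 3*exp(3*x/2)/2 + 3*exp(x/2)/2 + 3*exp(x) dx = (exp(x/2) + 1)^3 + C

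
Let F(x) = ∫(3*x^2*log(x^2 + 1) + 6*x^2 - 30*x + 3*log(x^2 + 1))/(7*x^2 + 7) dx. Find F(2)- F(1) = -9*log(5)/7 + 12*log(2)/7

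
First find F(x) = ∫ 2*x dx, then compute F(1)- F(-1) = 0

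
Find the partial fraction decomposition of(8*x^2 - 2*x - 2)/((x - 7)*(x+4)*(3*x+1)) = 2/(121*(3*x + 1)) + 134/(121*(x + 4)) + 188/(121*(x - 7))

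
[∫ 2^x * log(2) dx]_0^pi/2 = -1 + 2^(pi/2)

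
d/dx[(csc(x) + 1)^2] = -2*(1 + 1/sin(x))*cos(x)/sin(x)^2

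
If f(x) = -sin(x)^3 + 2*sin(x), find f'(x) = 3*cos(x)^3 - cos(x)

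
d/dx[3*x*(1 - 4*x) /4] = 3/4 - 6*x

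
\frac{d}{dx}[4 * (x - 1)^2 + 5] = 8*x - 8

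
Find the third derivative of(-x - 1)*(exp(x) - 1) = -x*exp(x) - 4*exp(x)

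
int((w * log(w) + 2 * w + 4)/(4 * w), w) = (w + 4)*(log(w) + 1)/4 + C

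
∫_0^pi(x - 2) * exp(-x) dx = -1 + (1 - pi)*exp(-pi)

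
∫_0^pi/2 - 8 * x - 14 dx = -(-4 - pi)^2 + pi + 16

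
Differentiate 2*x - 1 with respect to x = 2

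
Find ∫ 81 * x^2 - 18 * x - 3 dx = 27*x^3 - 9*x^2 - 3*x + C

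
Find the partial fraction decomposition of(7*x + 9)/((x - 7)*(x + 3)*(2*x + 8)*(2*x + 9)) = 30/(23*(2*x + 9)) - 19/(22*(x + 4)) + 1/(5*(x + 3)) + 29/(2530*(x - 7))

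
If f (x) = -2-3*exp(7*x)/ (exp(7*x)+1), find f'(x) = -21*exp(7*x)/(exp(14*x) + 2*exp(7*x) + 1)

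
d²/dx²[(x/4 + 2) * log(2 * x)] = (x - 8)/(4*x^2)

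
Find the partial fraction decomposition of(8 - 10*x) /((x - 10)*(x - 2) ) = 3/(2*(x - 2)) - 23/(2*(x - 10))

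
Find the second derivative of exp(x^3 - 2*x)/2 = 9*x^4*exp(x^3 - 2*x)/2 - 6*x^2*exp(x^3 - 2*x) + 3*x*exp(x^3 - 2*x) + 2*exp(x^3 - 2*x)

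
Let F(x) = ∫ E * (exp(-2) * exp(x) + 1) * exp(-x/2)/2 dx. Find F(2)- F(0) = E - exp(-1)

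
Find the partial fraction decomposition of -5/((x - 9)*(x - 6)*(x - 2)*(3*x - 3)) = 1/(24*(x - 1)) - 5/(84*(x - 2)) + 1/(36*(x - 6)) - 5/(504*(x - 9))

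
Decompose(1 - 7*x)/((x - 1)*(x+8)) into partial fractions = -19/(3*(x + 8)) - 2/(3*(x - 1))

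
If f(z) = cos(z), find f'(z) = -sin(z)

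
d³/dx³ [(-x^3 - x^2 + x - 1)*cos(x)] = -x^3*sin(x) - x^2*sin(x) + 9*x^2*cos(x) + 19*x*sin(x) + 6*x*cos(x) + 5*sin(x) - 9*cos(x)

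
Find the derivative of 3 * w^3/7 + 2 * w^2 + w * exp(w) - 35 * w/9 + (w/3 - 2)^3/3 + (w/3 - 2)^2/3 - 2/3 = 250*w^2/189 + w*exp(w) + 98*w/27 + exp(w) - 3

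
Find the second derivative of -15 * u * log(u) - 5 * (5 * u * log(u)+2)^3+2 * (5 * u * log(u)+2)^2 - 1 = (-3750*u^2*log(u)^3 - 9375*u^2*log(u)^2 - 3750*u^2*log(u) - 1400*u*log(u)^2 - 4200*u*log(u) - 1400*u - 275)/u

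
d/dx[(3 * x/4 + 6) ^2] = 9*x/8 + 9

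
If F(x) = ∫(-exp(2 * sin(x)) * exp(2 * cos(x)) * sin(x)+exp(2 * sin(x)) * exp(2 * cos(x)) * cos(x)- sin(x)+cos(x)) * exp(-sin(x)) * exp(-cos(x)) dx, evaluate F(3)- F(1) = -exp(cos(1) + sin(1)) - exp(-sin(3) - cos(3)) + exp(-sin(1) - cos(1)) + exp(cos(3) + sin(3))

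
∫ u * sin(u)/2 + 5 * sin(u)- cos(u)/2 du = (-u/2 - 5)*cos(u) + C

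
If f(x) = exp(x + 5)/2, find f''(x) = exp(x + 5)/2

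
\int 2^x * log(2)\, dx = 2^x + C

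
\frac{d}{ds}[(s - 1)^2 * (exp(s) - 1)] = s^2*exp(s) - 2*s - exp(s) + 2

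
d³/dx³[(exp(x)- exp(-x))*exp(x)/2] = 4*exp(2*x)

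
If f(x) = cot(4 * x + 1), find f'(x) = -4/sin(4*x + 1)^2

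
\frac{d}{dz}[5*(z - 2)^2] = 10*z - 20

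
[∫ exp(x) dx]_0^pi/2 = -1 + exp(pi/2)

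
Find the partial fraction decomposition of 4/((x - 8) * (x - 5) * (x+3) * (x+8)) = -1/(260*(x + 8)) + 1/(110*(x + 3)) - 1/(78*(x - 5)) + 1/(132*(x - 8))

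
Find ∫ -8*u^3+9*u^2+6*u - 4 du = -2*u^4 + 3*u^3 + 3*u^2 - 4*u + C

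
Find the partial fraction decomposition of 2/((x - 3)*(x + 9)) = -1/(6*(x + 9)) + 1/(6*(x - 3))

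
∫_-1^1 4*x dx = 0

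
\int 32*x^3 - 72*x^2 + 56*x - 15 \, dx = 8*x^4 - 24*x^3 + 28*x^2 - 15*x + C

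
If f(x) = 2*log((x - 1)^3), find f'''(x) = 12/(x^3 - 3*x^2 + 3*x - 1)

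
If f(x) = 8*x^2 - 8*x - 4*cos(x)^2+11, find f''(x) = 24 - 16*sin(x)^2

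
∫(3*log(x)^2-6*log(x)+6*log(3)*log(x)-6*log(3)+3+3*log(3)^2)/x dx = (log(3*x) - 1)^3 + C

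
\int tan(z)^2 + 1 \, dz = tan(z) + C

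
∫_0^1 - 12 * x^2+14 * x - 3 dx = 0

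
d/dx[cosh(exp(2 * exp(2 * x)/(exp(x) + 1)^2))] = 4*exp(2*x + 2*exp(2*x)/(exp(2*x) + 2*exp(x) + 1))*sinh(exp(2*exp(2*x)/(exp(2*x) + 2*exp(x) + 1)))/(exp(3*x) + 3*exp(2*x) + 3*exp(x) + 1)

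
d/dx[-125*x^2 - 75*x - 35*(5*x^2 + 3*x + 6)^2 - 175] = -3500*x^3 - 3150*x^2 - 5080*x - 1335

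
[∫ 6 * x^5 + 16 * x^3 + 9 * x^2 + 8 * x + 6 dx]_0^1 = 18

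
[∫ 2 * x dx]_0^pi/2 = pi^2/4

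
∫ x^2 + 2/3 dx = x^3/3 + 2*x/3 + C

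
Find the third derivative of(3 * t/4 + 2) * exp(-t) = (1 - 3*t)*exp(-t)/4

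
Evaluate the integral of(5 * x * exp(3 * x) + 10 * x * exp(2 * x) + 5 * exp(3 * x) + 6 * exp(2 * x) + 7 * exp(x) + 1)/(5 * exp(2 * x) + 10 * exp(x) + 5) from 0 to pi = -1/2 + pi/5 + exp(pi)/(1 + exp(pi)) + pi*exp(2*pi)/(1 + exp(pi))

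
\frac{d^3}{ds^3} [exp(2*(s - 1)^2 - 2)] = 64*s^3*exp(2*s^2 - 4*s) - 192*s^2*exp(2*s^2 - 4*s) + 240*s*exp(2*s^2 - 4*s) - 112*exp(2*s^2 - 4*s)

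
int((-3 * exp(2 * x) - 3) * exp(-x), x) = -6*sinh(x) + C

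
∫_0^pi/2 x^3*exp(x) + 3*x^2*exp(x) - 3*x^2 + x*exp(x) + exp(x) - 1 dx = (-1 + exp(pi/2))*(pi/2 + pi^3/8)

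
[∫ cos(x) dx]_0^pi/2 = 1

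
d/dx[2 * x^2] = 4*x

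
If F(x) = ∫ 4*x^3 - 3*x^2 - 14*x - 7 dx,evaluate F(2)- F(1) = -20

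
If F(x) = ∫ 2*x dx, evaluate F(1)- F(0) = 1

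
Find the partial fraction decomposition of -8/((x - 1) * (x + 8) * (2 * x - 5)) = -32/(63*(2*x - 5)) - 8/(189*(x + 8)) + 8/(27*(x - 1))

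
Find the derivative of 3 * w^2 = 6*w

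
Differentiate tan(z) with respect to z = cos(z)^(-2)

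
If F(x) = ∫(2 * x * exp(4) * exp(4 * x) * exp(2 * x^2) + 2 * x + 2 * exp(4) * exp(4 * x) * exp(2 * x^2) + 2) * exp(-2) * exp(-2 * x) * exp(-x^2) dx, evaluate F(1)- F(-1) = -E - exp(-5) + exp(-1) + exp(5)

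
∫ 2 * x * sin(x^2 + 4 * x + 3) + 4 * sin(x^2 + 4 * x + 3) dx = -cos((x + 2)^2 - 1) + C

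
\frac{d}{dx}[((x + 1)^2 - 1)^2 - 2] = 4*x^3 + 12*x^2 + 8*x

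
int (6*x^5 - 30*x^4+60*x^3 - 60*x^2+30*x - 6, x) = x^6 - 6*x^5 + 15*x^4 - 20*x^3 + 15*x^2 - 6*x + C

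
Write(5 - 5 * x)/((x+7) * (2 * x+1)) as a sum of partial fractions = 15/(13*(2*x + 1)) - 40/(13*(x + 7))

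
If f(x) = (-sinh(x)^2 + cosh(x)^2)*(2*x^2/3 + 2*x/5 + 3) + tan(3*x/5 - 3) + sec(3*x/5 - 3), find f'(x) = 4*x/3 + 3*tan(3*x/5 - 3)^2/5 + 3*tan(3*x/5 - 3)*sec(3*x/5 - 3)/5 + 1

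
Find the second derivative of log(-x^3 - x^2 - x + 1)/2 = (-3*x^4 - 4*x^3 - 2*x^2 - 8*x - 3)/(2*x^6 + 4*x^5 + 6*x^4 - 2*x^2 - 4*x + 2)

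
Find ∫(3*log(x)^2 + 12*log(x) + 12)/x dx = (log(x) + 2)^3 + C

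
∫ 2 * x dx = x^2 + C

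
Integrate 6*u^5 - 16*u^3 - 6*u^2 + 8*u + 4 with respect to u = u^6 - 4*u^4 - 2*u^3 + 4*u^2 + 4*u + C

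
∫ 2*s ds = s^2 + C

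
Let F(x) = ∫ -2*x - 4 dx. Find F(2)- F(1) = -7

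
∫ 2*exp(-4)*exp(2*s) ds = exp(2*s - 4) + C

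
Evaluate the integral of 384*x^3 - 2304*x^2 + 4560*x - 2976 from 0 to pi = -1440 + 6*(-5 + 2*pi)*(-3 + 2*pi) + 6*(-5 + 2*pi)^2*(-3 + 2*pi)^2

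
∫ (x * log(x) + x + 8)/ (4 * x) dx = (x + 8)*log(x)/4 + C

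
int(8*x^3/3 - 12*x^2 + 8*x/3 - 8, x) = 2*x^4/3 - 4*x^3 + 4*x^2/3 - 8*x + C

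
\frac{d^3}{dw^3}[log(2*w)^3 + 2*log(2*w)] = (6*log(w)^2 - 18*log(w) + 12*log(2)*log(w) - 18*log(2) + 6*log(2)^2 + 10)/w^3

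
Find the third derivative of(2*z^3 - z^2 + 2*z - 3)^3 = 4032*z^6 - 4032*z^5 + 6300*z^4 - 7320*z^3 + 3960*z^2 - 2232*z + 588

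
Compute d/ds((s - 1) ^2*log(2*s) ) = (2*s^2*log(s) + s^2 + 2*s^2*log(2) - 2*s*log(s) - 2*s - 2*s*log(2) + 1)/s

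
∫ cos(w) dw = sin(w) + C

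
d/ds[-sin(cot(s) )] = cos(1/tan(s))/sin(s)^2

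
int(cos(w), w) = sin(w) + C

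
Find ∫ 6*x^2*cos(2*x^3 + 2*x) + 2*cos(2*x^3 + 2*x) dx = sin(2*x*(x^2 + 1)) + C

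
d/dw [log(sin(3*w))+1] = 3/tan(3*w)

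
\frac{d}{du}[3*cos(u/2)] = -3*sin(u/2)/2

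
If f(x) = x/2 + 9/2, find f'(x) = 1/2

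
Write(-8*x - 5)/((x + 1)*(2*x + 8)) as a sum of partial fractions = -9/(2*(x + 4)) + 1/(2*(x + 1))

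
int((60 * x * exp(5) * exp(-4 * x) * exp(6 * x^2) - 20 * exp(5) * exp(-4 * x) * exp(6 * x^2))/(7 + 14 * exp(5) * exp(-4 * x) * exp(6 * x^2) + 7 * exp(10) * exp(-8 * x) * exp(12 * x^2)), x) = (-16*exp(6*x^2 - 4*x + 5) - 21)/(7*(exp(6*x^2 - 4*x + 5) + 1)) + C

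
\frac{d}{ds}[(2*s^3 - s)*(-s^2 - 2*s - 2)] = -10*s^4 - 16*s^3 - 9*s^2 + 4*s + 2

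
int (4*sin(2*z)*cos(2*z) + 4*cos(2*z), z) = (sin(2*z) + 1)^2 + C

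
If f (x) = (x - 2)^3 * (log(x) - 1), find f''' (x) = (6*x^3*log(x) + 5*x^3 - 12*x^2 - 12*x - 16)/x^3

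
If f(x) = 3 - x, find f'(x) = -1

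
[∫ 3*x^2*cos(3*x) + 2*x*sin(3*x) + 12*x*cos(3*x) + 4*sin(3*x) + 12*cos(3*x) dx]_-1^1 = 10*sin(3)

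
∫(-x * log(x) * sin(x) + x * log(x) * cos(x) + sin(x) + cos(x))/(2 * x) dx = sqrt(2)*log(x)*sin(x + pi/4)/2 + C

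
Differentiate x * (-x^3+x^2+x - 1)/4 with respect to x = -x^3 + 3*x^2/4 + x/2 - 1/4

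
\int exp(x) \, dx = exp(x) + C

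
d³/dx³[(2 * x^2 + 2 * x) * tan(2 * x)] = 96*x^2*tan(2*x)^4 + 128*x^2*tan(2*x)^2 + 32*x^2 + 96*x*tan(2*x)^4 + 96*x*tan(2*x)^3 + 128*x*tan(2*x)^2 + 96*x*tan(2*x) + 32*x + 48*tan(2*x)^3 + 24*tan(2*x)^2 + 48*tan(2*x) + 24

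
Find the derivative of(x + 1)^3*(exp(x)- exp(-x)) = (x^3*exp(2*x) + x^3 + 6*x^2*exp(2*x) + 9*x*exp(2*x) - 3*x + 4*exp(2*x) - 2)*exp(-x)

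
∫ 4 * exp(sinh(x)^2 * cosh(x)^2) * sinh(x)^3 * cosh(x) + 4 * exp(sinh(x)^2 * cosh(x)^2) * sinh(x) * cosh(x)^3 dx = 2*exp(cosh(4*x)/8 - 1/8) + C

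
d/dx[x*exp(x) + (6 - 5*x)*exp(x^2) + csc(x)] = -10*x^2*exp(x^2) + x*exp(x) + 12*x*exp(x^2) + exp(x) - 5*exp(x^2) - cot(x)*csc(x)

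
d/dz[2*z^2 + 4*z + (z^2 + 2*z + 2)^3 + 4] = 6*z^5 + 30*z^4 + 72*z^3 + 96*z^2 + 76*z + 28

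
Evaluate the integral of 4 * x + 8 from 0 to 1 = 10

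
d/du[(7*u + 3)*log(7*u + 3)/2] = 7*log(7*u + 3)/2 + 7/2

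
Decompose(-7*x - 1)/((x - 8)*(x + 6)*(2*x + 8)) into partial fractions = 41/(56*(x + 6)) - 9/(16*(x + 4)) - 19/(112*(x - 8))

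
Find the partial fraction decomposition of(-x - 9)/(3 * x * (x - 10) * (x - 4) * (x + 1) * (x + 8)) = -1/(36288*(x + 8)) + 8/(1155*(x + 1)) + 13/(4320*(x - 4)) - 19/(35640*(x - 10)) - 3/(320*x)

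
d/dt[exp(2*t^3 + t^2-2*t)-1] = 6*t^2*exp(2*t^3 + t^2 - 2*t) + 2*t*exp(2*t^3 + t^2 - 2*t) - 2*exp(2*t^3 + t^2 - 2*t)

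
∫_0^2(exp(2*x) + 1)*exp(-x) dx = -exp(-2) + exp(2)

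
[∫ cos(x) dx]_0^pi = 0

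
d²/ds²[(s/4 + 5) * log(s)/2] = (s - 20)/(8*s^2)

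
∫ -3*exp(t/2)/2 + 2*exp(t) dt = -3*exp(t/2) + 2*exp(t) + C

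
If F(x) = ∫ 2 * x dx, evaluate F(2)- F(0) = 4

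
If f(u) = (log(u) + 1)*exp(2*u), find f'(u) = (2*u*exp(2*u)*log(u) + 2*u*exp(2*u) + exp(2*u))/u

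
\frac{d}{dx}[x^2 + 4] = 2*x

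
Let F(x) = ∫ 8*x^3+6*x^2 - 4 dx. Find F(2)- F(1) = 40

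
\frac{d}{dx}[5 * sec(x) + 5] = 5*tan(x)*sec(x)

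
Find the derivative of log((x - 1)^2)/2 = 1/(x - 1)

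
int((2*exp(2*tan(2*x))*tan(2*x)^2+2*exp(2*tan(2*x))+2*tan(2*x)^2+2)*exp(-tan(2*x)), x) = exp(tan(2*x)) - exp(-tan(2*x)) + C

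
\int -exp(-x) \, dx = exp(-x) + C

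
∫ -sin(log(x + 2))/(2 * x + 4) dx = cos(log(x + 2))/2 + C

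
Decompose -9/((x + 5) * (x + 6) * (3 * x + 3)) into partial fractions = -3/(5*(x + 6)) + 3/(4*(x + 5)) - 3/(20*(x + 1))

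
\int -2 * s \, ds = -s^2 + C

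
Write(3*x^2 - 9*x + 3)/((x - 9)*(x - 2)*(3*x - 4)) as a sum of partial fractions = -33/(46*(3*x - 4)) + 3/(14*(x - 2)) + 165/(161*(x - 9))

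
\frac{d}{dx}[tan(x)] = cos(x)^(-2)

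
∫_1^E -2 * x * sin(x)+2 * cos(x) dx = 2*E*cos(E) - 2*cos(1)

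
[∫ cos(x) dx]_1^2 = -sin(1) + sin(2)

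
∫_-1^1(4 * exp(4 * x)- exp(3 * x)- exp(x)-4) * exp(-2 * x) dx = -2*(-E + exp(-1))^2 - 2*E + 2*exp(-1) + 2*(E - exp(-1))^2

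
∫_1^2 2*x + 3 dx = 6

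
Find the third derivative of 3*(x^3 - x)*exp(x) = 3*x^3*exp(x) + 27*x^2*exp(x) + 51*x*exp(x) + 9*exp(x)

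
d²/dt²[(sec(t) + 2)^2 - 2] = 6*tan(t)^4 + 8*tan(t)^2 + 2 - 4/cos(t) + 8/cos(t)^3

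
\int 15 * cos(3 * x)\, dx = 5*sin(3*x) + C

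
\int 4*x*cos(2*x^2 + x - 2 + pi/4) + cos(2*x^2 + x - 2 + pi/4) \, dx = sin(2*x^2 + x - 2 + pi/4) + C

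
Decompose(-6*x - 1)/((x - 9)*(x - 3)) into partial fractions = 19/(6*(x - 3)) - 55/(6*(x - 9))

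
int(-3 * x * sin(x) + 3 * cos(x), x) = 3*x*cos(x) + C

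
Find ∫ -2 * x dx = -x^2 + C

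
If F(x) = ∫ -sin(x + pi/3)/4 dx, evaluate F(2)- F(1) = cos(pi/3 + 2)/4 - cos(1 + pi/3)/4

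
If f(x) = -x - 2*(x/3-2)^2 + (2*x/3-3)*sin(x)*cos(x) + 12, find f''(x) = -4*x*sin(2*x)/3 + 6*sin(2*x) + 4*cos(2*x)/3 - 4/9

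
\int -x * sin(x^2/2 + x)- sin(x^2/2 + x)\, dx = cos(x*(x + 2)/2) + C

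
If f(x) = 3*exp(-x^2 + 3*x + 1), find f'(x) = -6*x*exp(-x^2 + 3*x + 1) + 9*exp(-x^2 + 3*x + 1)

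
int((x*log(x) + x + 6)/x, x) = (x + 6)*log(x) + C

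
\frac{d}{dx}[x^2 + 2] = 2*x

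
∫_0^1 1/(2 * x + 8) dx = -log(2) + log(5)/2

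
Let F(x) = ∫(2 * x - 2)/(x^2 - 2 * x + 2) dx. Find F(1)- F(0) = -log(2)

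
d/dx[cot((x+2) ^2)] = -2*(x + 2)/sin(x^2 + 4*x + 4)^2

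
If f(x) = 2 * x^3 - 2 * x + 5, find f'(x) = 6*x^2 - 2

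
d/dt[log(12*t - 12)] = 1/(t - 1)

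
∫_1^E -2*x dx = 1 - exp(2)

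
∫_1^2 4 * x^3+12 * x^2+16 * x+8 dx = 75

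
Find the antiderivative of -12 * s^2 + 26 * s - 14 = -4*s^3 + 13*s^2 - 14*s + C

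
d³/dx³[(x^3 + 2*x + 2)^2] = 120*x^3 + 96*x + 24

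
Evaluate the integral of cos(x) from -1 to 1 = 2*sin(1)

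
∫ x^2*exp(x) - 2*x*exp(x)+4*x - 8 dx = (x - 2)^2*(exp(x) + 2) + C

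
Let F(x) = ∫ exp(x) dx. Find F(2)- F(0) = -1 + exp(2)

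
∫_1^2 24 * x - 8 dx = 28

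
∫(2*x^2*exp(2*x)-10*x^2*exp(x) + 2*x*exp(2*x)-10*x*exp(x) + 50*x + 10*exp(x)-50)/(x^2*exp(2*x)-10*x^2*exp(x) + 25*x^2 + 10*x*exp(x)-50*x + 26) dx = log((x*exp(x) - 5*x + 5)^2 + 1) + C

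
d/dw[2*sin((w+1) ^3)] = 6*(w + 1)^2*cos(w^3 + 3*w^2 + 3*w + 1)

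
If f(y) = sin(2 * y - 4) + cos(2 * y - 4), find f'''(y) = 8*sin(2*y - 4) - 8*cos(2*y - 4)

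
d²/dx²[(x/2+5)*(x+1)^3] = 6*x^2 + 39*x + 33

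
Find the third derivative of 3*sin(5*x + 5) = -375*cos(5*x + 5)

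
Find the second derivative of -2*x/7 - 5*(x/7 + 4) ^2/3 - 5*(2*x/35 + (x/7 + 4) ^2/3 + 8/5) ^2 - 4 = -20*x^2/7203 - 184*x/1029 - 718/245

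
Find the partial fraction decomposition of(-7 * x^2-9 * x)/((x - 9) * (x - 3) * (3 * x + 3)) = 1/(60*(x + 1)) + 5/(4*(x - 3)) - 18/(5*(x - 9))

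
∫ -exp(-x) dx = exp(-x) + C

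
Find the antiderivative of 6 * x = 3*x^2 + C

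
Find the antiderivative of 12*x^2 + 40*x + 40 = 4*x^3 + 20*x^2 + 40*x + C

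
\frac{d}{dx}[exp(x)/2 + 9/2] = exp(x)/2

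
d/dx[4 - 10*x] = -10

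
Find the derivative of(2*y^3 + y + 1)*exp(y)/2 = y^3*exp(y) + 3*y^2*exp(y) + y*exp(y)/2 + exp(y)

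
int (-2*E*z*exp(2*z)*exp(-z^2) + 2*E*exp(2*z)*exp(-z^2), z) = exp(-z^2 + 2*z + 1) + C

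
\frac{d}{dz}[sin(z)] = cos(z)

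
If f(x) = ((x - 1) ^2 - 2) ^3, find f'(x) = 6*x^5 - 30*x^4 + 36*x^3 + 12*x^2 - 18*x - 6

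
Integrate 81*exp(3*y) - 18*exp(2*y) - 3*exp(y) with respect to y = (27*exp(2*y) - 9*exp(y) - 3)*exp(y) + C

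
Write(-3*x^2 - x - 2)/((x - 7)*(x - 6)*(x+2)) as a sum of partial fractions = -1/(6*(x + 2)) + 29/(2*(x - 6)) - 52/(3*(x - 7))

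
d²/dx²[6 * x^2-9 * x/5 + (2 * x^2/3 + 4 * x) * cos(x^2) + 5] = -8*x^4*cos(x^2)/3 - 16*x^3*cos(x^2) - 20*x^2*sin(x^2)/3 - 24*x*sin(x^2) + 4*cos(x^2)/3 + 12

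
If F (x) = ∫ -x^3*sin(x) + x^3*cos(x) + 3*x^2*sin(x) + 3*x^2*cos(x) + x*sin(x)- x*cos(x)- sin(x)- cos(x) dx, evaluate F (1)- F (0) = 0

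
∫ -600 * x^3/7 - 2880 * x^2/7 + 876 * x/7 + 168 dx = -150*x^4/7 - 960*x^3/7 + 438*x^2/7 + 168*x + C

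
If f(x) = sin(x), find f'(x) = cos(x)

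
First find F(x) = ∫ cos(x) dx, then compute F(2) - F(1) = -sin(1) + sin(2)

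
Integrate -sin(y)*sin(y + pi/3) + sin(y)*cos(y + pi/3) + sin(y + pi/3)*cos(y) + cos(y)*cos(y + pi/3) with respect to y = (sin(y) + cos(y))*sin(y + pi/3) + C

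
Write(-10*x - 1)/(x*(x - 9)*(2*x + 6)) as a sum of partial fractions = 29/(72*(x + 3)) - 91/(216*(x - 9)) + 1/(54*x)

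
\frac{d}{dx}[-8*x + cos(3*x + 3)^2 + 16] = -3*sin(6*(x + 1)) - 8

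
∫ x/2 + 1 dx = x^2/4 + x + C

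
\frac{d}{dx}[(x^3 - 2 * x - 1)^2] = 6*x^5 - 16*x^3 - 6*x^2 + 8*x + 4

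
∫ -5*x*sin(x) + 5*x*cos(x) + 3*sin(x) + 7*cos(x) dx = sqrt(2)*(5*x + 2)*sin(x + pi/4) + C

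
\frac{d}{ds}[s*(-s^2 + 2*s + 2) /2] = -3*s^2/2 + 2*s + 1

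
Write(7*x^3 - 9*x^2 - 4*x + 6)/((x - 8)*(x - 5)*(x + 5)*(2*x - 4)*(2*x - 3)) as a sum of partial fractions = -27/(1183*(2*x - 3)) - 537/(11830*(x + 5)) + 1/(14*(x - 2)) - 53/(105*(x - 5)) + 497/(1014*(x - 8))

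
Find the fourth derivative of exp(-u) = exp(-u)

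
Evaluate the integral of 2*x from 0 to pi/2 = pi^2/4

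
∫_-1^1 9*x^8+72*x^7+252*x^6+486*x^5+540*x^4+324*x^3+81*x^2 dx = 344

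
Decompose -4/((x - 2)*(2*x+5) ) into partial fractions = 8/(9*(2*x + 5)) - 4/(9*(x - 2))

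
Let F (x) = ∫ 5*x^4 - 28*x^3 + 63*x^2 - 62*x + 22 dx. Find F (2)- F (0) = 8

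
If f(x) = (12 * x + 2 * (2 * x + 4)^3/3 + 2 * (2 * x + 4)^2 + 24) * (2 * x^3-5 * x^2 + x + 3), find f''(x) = 320*x^4 + 3200*x^3/3 + 256*x^2 - 1720*x - 1592/3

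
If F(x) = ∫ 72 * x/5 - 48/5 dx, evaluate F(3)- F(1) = 192/5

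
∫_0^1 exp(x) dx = -1 + E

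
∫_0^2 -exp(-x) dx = -1 + exp(-2)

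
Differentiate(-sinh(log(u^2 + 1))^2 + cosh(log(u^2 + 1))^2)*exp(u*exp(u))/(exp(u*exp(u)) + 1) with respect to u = (u + 1)*exp(u)*exp(u*exp(u))/(exp(2*u*exp(u)) + 2*exp(u*exp(u)) + 1)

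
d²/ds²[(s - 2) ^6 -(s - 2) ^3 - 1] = 30*s^4 - 240*s^3 + 720*s^2 - 966*s + 492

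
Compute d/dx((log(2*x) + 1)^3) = (3*log(x)^2 + 6*log(2)*log(x) + 6*log(x) + 3*log(2)^2 + 3 + 6*log(2))/x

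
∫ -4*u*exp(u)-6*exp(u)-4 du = -2*(2*u + 1)*(exp(u) + 1) + C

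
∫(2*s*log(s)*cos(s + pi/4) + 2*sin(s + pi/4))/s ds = 2*log(s)*sin(s + pi/4) + C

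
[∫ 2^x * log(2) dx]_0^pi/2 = -1 + 2^(pi/2)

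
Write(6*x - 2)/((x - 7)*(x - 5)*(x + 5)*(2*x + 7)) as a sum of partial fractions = -184/(1071*(2*x + 7)) + 4/(45*(x + 5)) - 7/(85*(x - 5)) + 5/(63*(x - 7))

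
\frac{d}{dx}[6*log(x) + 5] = 6/x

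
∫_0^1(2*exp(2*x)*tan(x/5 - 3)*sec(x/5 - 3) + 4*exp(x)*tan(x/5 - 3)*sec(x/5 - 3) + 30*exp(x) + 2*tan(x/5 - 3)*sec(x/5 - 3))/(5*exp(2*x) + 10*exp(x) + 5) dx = -3 + 2*sec(14/5) - 2*sec(3) + 6*E/(1 + E)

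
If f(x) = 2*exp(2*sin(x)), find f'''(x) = 4*(-3*sin(2*x) + 2*cos(x) + cos(3*x))*exp(2*sin(x))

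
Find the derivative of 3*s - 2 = 3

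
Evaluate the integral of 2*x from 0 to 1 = 1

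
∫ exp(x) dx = exp(x) + C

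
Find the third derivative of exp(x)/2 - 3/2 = exp(x)/2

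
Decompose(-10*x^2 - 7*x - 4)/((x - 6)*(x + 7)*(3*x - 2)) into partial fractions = 59/(184*(3*x - 2)) - 445/(299*(x + 7)) - 203/(104*(x - 6))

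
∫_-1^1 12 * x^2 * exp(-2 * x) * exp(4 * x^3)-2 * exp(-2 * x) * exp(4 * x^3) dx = -exp(-2) + exp(2)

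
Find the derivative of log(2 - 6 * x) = 3/(3*x - 1)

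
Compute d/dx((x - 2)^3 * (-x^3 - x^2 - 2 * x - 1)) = -6*x^5 + 25*x^4 - 32*x^3 + 21*x^2 - 20*x + 4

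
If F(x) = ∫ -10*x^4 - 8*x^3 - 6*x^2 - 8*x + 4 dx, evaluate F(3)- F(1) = -720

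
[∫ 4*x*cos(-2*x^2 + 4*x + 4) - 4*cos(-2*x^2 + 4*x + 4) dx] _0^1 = sin(4) - sin(6)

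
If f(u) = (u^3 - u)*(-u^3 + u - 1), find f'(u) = -6*u^5 + 8*u^3 - 3*u^2 - 2*u + 1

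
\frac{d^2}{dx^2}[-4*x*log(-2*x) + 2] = -4/x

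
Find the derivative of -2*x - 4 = -2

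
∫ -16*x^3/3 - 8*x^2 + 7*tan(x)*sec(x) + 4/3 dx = -4*x^4/3 - 8*x^3/3 + 4*x/3 + 7*sec(x) + C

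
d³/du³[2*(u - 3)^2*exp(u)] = 2*u^2*exp(u) - 6*exp(u)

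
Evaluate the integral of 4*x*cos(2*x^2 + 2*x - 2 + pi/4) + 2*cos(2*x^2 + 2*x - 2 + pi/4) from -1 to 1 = sqrt(2)*sin(2)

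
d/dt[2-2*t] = -2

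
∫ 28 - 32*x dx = -16*x^2 + 28*x + C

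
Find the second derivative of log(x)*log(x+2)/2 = (-x^2*log(x) - x^2*log(x + 2) + 2*x^2 - 4*x*log(x + 2) + 4*x - 4*log(x + 2))/(2*x^4 + 8*x^3 + 8*x^2)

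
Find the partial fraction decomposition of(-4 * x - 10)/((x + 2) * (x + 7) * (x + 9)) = 13/(7*(x + 9)) - 9/(5*(x + 7)) - 2/(35*(x + 2))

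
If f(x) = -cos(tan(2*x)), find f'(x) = 2*sin(tan(2*x))/cos(2*x)^2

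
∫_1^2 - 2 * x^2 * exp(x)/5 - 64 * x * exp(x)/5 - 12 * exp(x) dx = -128*exp(2)/5 + 62*E/5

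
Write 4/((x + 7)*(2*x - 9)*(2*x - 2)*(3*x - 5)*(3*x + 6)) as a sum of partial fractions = -27/(4862*(3*x - 5)) + 32/(106743*(2*x - 9)) + 1/(35880*(x + 7)) - 2/(6435*(x + 2)) + 1/(504*(x - 1))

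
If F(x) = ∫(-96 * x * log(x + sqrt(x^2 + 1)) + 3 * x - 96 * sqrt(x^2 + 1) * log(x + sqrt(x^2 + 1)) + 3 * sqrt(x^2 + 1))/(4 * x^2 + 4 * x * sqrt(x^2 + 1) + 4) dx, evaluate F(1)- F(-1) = -12*log(1 + sqrt(2))^2 - 3*log(-1 + sqrt(2))/4 + 3*log(1 + sqrt(2))/4 + 12*log(-1 + sqrt(2))^2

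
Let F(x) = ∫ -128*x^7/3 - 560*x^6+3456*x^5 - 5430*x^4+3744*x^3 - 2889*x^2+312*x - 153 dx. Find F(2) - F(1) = -1284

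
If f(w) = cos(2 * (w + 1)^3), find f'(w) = -6*(w + 1)^2*sin(2*w^3 + 6*w^2 + 6*w + 2)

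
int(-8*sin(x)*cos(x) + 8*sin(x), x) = 4*(cos(x) - 1)^2 + C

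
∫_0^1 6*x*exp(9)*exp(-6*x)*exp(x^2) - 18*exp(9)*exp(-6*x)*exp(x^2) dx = -3*exp(9) + 3*exp(4)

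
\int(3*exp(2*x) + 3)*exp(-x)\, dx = 6*sinh(x) + C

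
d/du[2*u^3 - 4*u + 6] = 6*u^2 - 4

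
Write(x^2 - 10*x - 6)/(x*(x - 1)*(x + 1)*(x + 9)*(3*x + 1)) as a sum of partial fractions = -207/(208*(3*x + 1)) + 11/(1248*(x + 9)) - 5/(32*(x + 1)) - 3/(16*(x - 1)) + 2/(3*x)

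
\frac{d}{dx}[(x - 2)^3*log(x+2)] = (3*x^3*log(x + 2) + x^3 - 6*x^2*log(x + 2) - 6*x^2 - 12*x*log(x + 2) + 12*x + 24*log(x + 2) - 8)/(x + 2)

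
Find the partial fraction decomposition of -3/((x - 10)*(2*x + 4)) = 1/(8*(x + 2)) - 1/(8*(x - 10))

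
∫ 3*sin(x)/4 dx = -3*cos(x)/4 + C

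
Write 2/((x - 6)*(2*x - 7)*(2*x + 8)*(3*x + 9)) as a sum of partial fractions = -8/(2925*(2*x - 7)) - 1/(450*(x + 4)) + 1/(351*(x + 3)) + 1/(1350*(x - 6))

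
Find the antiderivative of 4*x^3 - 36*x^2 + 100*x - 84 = x^4 - 12*x^3 + 50*x^2 - 84*x + C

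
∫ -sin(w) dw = cos(w) + C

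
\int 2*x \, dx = x^2 + C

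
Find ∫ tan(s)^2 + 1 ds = tan(s) + C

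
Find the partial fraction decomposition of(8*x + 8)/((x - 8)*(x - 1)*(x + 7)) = -2/(5*(x + 7)) - 2/(7*(x - 1)) + 24/(35*(x - 8))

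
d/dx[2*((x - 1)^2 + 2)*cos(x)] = -2*x^2*sin(x) + 4*x*sin(x) + 4*x*cos(x) - 6*sin(x) - 4*cos(x)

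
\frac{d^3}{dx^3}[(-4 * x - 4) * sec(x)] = 4*(x*sin(x)/cos(x) - 6*x*sin(x)/cos(x)^3 + sin(x)/cos(x) - 6*sin(x)/cos(x)^3 + 3 - 6/cos(x)^2)/cos(x)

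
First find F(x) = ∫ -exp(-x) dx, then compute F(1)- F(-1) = -E + exp(-1)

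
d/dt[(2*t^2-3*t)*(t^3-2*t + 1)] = 10*t^4 - 12*t^3 - 12*t^2 + 16*t - 3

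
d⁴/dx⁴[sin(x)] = sin(x)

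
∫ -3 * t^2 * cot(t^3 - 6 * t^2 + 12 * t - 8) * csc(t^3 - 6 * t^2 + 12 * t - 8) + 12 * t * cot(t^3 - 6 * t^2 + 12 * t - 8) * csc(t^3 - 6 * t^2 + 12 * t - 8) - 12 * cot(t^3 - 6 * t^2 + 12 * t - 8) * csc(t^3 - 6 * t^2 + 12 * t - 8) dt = csc((t - 2)^3) + C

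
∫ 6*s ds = 3*s^2 + C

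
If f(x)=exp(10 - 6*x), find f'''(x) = -216*exp(10 - 6*x)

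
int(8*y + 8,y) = 4*y^2 + 8*y + C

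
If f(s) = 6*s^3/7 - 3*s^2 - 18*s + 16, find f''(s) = 36*s/7 - 6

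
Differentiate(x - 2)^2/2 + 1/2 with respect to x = x - 2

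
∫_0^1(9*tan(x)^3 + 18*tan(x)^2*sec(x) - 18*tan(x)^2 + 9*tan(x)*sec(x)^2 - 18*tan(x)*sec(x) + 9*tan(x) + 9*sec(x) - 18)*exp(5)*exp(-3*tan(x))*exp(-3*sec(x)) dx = -2*exp(2) + (-3*sec(1) - 3*tan(1) + 5)*exp(-3*sec(1) - 3*tan(1) + 5)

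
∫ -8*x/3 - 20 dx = -4*x^2/3 - 20*x + C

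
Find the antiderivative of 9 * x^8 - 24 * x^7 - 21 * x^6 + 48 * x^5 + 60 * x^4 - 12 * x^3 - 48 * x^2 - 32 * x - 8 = x^9 - 3*x^8 - 3*x^7 + 8*x^6 + 12*x^5 - 3*x^4 - 16*x^3 - 16*x^2 - 8*x + C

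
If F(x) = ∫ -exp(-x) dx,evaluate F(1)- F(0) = -1 + exp(-1)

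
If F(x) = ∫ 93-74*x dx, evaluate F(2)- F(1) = -18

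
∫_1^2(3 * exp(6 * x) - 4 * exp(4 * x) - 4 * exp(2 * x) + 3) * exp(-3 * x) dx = -(E - exp(-1))^3 - exp(2) - exp(-1) + exp(-2) + E + (-exp(-2) + exp(2))^3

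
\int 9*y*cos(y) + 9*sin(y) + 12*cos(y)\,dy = (9*y + 12)*sin(y) + C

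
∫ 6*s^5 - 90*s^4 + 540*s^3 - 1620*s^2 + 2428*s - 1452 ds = s^6 - 18*s^5 + 135*s^4 - 540*s^3 + 1214*s^2 - 1452*s + C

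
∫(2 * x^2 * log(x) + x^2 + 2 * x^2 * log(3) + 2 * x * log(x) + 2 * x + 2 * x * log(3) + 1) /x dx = (x + 1)^2*log(3*x) + C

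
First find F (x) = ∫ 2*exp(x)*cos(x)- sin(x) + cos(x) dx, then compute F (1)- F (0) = -2 + (1 + E)*(cos(1) + sin(1))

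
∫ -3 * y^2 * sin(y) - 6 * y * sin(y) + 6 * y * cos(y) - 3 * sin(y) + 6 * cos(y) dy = 3*(y + 1)^2*cos(y) + C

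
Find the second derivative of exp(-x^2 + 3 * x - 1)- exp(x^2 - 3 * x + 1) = (-4*x^2*exp(2*x^2 - 6*x + 2) + 4*x^2 + 12*x*exp(2*x^2 - 6*x + 2) - 12*x - 11*exp(2*x^2 - 6*x + 2) + 7)*exp(-x^2 + 3*x - 1)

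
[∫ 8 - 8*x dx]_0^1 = 4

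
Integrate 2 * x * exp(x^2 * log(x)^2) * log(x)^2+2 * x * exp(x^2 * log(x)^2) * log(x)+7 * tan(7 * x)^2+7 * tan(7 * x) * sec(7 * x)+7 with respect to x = exp(x^2*log(x)^2) + tan(7*x) + sec(7*x) + C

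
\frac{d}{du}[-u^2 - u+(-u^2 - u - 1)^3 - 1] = -6*u^5 - 15*u^4 - 24*u^3 - 21*u^2 - 14*u - 4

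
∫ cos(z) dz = sin(z) + C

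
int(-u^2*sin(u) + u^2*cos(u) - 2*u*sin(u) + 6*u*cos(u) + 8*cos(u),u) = sqrt(2)*(u + 2)^2*sin(u + pi/4) + C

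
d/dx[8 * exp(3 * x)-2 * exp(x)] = 24*exp(3*x) - 2*exp(x)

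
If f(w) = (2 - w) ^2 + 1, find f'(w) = 2*w - 4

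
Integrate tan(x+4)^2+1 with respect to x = tan(x + 4) + C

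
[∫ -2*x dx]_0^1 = -1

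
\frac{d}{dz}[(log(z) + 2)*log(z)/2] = (log(z) + 1)/z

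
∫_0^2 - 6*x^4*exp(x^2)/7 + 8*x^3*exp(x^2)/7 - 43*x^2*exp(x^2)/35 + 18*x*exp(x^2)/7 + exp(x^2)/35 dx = -13*exp(4)/35 - 5/7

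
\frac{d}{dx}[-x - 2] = -1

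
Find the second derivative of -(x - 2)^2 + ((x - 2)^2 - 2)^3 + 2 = 30*x^4 - 240*x^3 + 648*x^2 - 672*x + 214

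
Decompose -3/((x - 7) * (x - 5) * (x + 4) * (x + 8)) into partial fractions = 1/(260*(x + 8)) - 1/(132*(x + 4)) + 1/(78*(x - 5)) - 1/(110*(x - 7))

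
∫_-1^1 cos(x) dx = 2*sin(1)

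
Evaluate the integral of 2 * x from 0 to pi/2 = pi^2/4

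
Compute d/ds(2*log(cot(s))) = -4/sin(2*s)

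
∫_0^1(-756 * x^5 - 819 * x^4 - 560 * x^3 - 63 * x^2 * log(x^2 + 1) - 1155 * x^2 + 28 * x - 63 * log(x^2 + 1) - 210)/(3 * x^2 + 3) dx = -574/3 - 49*log(2)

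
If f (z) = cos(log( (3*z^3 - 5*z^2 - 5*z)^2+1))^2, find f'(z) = 2*z*(-27*z^4 + 75*z^3 + 10*z^2 - 75*z - 25)*sin(2*log(9*z^6 - 30*z^5 - 5*z^4 + 50*z^3 + 25*z^2 + 1))/(9*z^6 - 30*z^5 - 5*z^4 + 50*z^3 + 25*z^2 + 1)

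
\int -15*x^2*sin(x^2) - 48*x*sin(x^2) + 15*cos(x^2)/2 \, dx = (15*x/2 + 24)*cos(x^2) + C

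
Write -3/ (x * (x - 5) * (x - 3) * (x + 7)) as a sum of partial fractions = 1/(280*(x + 7)) + 1/(20*(x - 3)) - 1/(40*(x - 5)) - 1/(35*x)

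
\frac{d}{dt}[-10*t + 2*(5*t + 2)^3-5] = 750*t^2 + 600*t + 110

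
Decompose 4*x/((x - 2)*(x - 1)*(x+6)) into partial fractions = -3/(7*(x + 6)) - 4/(7*(x - 1)) + 1/(x - 2)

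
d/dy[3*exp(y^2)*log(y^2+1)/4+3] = (3*y^3*exp(y^2)*log(y^2 + 1) + 3*y*exp(y^2)*log(y^2 + 1) + 3*y*exp(y^2))/(2*y^2 + 2)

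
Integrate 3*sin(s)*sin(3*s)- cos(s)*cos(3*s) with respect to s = -sin(s)*cos(3*s) + C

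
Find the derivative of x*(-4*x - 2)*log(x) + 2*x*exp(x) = 2*x*exp(x) - 8*x*log(x) - 4*x + 2*exp(x) - 2*log(x) - 2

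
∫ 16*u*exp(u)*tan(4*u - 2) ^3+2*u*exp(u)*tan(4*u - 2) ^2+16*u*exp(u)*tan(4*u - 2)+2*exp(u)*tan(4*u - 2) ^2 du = 2*u*exp(u)*tan(4*u - 2)^2 + C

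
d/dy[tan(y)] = cos(y)^(-2)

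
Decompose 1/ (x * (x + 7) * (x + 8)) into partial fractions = 1/(8*(x + 8)) - 1/(7*(x + 7)) + 1/(56*x)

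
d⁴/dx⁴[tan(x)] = 24*tan(x)^5 + 40*tan(x)^3 + 16*tan(x)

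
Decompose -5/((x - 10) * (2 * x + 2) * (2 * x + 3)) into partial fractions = -10/(23*(2*x + 3)) + 5/(22*(x + 1)) - 5/(506*(x - 10))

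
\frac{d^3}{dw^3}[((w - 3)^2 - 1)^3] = 120*w^3 - 1080*w^2 + 3168*w - 3024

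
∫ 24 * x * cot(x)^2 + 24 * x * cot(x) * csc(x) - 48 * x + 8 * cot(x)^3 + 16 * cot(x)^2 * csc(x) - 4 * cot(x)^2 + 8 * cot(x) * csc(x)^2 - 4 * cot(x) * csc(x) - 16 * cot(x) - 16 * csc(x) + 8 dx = 12*x - 4*(3*x + cot(x) + csc(x))^2 + 4*cot(x) + 4*csc(x) + C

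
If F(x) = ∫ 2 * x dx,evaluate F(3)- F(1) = 8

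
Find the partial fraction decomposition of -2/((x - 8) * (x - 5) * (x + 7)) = -1/(90*(x + 7)) + 1/(18*(x - 5)) - 2/(45*(x - 8))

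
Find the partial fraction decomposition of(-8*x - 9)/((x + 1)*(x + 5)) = -31/(4*(x + 5)) - 1/(4*(x + 1))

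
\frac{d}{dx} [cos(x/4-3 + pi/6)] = -sin(x/4 - 3 + pi/6)/4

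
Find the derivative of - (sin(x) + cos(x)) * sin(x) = -sqrt(2)*sin(2*x + pi/4)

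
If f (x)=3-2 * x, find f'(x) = -2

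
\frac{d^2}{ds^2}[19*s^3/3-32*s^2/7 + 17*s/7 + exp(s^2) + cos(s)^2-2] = 4*s^2*exp(s^2) + 38*s + 2*exp(s^2) + 4*sin(s)^2 - 78/7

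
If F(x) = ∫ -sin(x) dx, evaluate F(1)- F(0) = -1 + cos(1)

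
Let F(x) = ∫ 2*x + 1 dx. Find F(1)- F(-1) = 2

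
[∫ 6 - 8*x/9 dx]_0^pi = -(-3 + 2*pi/3)^2 + 2*pi + 9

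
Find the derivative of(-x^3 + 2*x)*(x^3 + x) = -6*x^5 + 4*x^3 + 4*x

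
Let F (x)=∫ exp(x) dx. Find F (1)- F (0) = -1 + E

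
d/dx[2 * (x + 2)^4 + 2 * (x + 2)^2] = 8*x^3 + 48*x^2 + 100*x + 72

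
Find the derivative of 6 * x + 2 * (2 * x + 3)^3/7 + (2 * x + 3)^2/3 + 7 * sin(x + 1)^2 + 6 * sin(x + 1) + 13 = 48*x^2/7 + 488*x/21 + 7*sin(2*x + 2) + 6*cos(x + 1) + 178/7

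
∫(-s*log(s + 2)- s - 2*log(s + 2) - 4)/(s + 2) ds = -(s + 4)*log(s + 2) + C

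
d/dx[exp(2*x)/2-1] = exp(2*x)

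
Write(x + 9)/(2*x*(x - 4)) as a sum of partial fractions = 13/(8*(x - 4)) - 9/(8*x)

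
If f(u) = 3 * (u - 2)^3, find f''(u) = 18*u - 36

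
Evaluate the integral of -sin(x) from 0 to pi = -2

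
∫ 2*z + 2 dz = z^2 + 2*z + C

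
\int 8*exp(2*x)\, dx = 4*exp(2*x) + C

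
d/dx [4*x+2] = 4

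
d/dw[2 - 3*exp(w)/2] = -3*exp(w)/2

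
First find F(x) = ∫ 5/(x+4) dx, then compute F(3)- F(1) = -5*log(5) + 5*log(7)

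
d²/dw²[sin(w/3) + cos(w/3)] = -sin(w/3)/9 - cos(w/3)/9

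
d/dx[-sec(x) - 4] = -tan(x)*sec(x)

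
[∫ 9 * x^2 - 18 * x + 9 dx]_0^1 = 3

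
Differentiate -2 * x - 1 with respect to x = -2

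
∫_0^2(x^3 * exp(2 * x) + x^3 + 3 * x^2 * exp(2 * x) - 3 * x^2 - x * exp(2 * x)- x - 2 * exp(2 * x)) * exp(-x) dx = -5*exp(-2) + 5*exp(2)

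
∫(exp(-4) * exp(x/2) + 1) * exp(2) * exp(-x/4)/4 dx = 2*sinh(x/4 - 2) + C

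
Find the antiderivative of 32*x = 16*x^2 + C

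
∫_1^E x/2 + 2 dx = -25/4 + (E/2 + 2)^2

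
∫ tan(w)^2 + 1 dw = tan(w) + C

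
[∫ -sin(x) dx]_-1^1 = 0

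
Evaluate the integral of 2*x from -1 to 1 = 0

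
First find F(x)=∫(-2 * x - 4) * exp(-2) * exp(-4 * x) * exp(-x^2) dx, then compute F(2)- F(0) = -exp(-2) + exp(-14)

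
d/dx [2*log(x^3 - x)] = (6*x^2 - 2)/(x^3 - x)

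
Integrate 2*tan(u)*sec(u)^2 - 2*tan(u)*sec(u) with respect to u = (sec(u) - 1)^2 + C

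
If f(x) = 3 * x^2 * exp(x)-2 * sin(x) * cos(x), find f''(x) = 3*x^2*exp(x) + 12*x*exp(x) + 6*exp(x) + 4*sin(2*x)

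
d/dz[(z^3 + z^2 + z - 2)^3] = 9*z^8 + 24*z^7 + 42*z^6 + 6*z^5 - 30*z^4 - 60*z^3 + 3*z^2 + 12*z + 12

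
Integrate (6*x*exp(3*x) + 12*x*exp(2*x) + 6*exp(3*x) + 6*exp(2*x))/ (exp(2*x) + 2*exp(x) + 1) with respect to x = 6*x*exp(2*x)/(exp(x) + 1) + C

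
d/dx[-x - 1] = -1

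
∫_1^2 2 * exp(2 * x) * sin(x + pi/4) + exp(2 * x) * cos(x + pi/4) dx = -exp(2)*sin(pi/4 + 1) + exp(4)*sin(pi/4 + 2)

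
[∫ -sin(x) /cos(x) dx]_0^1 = log(cos(1))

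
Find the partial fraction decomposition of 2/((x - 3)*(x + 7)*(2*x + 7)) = -8/(91*(2*x + 7)) + 1/(35*(x + 7)) + 1/(65*(x - 3))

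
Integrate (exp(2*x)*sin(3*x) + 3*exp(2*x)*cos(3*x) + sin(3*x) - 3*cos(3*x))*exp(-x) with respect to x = 2*sin(3*x)*sinh(x) + C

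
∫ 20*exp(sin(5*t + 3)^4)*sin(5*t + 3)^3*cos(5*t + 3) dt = exp(sin(5*t + 3)^4) + C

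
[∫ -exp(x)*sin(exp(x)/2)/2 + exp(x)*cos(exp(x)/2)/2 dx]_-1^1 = sqrt(2)*(-sin((2*exp(-1) + pi)/4) + sin((pi + 2*E)/4))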